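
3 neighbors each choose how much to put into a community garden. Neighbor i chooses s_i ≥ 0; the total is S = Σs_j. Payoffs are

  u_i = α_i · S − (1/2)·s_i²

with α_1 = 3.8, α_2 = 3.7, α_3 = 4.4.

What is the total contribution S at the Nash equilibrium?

11.9

Neighbor i's FOC: ∂u_i/∂s_i = α_i − s_i = 0, so s_i* = α_i.
NE contributions = (3.8, 3.7, 4.4); S = 11.9.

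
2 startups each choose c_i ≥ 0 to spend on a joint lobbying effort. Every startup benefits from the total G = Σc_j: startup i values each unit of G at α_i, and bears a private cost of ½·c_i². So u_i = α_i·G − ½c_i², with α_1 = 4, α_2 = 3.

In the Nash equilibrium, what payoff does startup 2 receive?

Startup i's FOC: ∂u_i/∂c_i = α_i − c_i = 0, so c_i* = α_i.
NE contributions = (4, 3); G = 7.
u_2 = α_2·G − ½·(c_2)² = 3·7 − ½·3² = 16.5.

16.5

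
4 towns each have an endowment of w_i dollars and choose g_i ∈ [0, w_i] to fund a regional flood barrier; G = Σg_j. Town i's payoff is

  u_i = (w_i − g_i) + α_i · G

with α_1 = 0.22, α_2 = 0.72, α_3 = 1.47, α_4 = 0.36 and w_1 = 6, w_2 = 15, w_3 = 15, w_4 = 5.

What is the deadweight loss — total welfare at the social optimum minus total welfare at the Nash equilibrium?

46.02

∂u_i/∂g_i = α_i − 1, so town i contributes w_i if α_i > 1, else 0.
α_i > 1 for i ∈ {3}; NE contributions (0, 0, 15, 0), G = 15.
W^NE = Σw_i − G^NE + (Σα_i)·G^NE = 41 + 1.77·15 = 67.55.
Planner: ∂(Σu_j)/∂g_i = Σα_j − 1 = 1.77 > 0, so everyone contributes w_i; G^SO = 41, W^SO = 41 + 1.77·41 = 113.57.
Deadweight loss = 46.02.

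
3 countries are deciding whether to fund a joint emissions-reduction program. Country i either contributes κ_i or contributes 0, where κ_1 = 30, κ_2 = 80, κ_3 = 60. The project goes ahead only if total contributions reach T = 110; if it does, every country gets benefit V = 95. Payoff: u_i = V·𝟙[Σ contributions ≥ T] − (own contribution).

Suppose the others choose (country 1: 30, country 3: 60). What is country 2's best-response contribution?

80

Others' total = 90. Contributing 80 brings total to 170 ≥ 110: gain V − κ_2 = 15.
Best response: 80.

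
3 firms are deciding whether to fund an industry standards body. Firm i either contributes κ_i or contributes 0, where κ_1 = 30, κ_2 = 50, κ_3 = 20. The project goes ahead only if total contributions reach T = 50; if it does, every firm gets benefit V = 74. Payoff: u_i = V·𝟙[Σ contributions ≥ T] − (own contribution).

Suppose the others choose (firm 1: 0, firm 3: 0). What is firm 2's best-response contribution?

50

Others' total = 0. Contributing 50 brings total to 50 ≥ 50: gain V − κ_2 = 24.
Best response: 50.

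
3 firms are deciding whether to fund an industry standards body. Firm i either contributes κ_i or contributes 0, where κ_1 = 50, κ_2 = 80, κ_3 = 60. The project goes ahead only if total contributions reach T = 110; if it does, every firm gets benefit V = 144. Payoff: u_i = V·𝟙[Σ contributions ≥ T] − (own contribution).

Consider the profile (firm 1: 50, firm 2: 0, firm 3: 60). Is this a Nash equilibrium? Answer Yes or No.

Total = 110 ≥ 110: provided.
Firm 1 (pledges 50, payoff 94): dropping to 0 → total 60, payoff 0. No gain.
Firm 2 (pledges 0, payoff 144): pledging 80 → total 190, payoff 64. No gain.
Firm 3 (pledges 60, payoff 84): dropping to 0 → total 50, payoff 0. No gain.

Yes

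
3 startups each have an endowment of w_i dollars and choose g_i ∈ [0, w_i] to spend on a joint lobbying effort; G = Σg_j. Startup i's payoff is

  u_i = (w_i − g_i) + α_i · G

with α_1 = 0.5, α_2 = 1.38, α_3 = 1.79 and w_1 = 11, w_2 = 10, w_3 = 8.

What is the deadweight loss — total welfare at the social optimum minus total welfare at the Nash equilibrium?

29.37

∂u_i/∂g_i = α_i − 1, so startup i contributes w_i if α_i > 1, else 0.
α_i > 1 for i ∈ {2, 3}; NE contributions (0, 10, 8), G = 18.
W^NE = Σw_i − G^NE + (Σα_i)·G^NE = 29 + 2.67·18 = 77.06.
Planner: ∂(Σu_j)/∂g_i = Σα_j − 1 = 2.67 > 0, so everyone contributes w_i; G^SO = 29, W^SO = 29 + 2.67·29 = 106.43.
Deadweight loss = 29.37.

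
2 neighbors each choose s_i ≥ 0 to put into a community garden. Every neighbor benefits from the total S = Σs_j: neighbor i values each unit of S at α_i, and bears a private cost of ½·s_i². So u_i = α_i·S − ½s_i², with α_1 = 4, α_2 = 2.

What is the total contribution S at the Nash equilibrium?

Neighbor i's FOC: ∂u_i/∂s_i = α_i − s_i = 0, so s_i* = α_i.
NE contributions = (4, 2); S = 6.

6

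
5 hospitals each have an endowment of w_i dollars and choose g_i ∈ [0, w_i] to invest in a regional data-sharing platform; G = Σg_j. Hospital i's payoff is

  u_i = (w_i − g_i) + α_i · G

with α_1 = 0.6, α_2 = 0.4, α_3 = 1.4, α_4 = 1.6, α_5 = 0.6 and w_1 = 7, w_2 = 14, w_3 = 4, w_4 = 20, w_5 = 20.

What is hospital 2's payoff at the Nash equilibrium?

23.6

∂u_i/∂g_i = α_i − 1, so hospital i contributes w_i if α_i > 1, else 0.
α_i > 1 for i ∈ {3, 4}; NE contributions (0, 0, 4, 20, 0), G = 24.
u_2 = (14 − 0) + 0.4·24 = 23.6.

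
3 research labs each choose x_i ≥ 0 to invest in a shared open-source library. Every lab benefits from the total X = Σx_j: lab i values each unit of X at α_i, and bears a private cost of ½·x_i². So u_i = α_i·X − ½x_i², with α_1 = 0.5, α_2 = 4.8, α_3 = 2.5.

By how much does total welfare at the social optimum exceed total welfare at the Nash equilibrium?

Lab i's FOC: ∂u_i/∂x_i = α_i − x_i = 0, so x_i* = α_i.
NE contributions = (0.5, 4.8, 2.5); X = 7.8.
W^NE = (Σα)·X − ½Σα_i² = 7.8² − ½·29.54 = 46.07.
Planner sets x_i = Σα_j = 7.8 for every i, so X^SO = 3·7.8 = 23.4.
W^SO = (Σα)·X^SO − ½·3·(Σα)² = (3/2)·7.8² = 91.26.
Deadweight loss = W^SO − W^NE = 45.19.

45.19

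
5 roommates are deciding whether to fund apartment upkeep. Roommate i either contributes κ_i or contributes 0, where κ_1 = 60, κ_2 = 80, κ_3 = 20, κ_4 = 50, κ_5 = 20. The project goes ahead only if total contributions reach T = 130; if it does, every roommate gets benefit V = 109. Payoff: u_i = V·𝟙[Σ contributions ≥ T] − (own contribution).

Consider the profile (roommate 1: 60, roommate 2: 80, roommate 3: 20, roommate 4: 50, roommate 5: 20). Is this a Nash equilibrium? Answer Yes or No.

No

Total = 230 ≥ 130: provided.
Roommate 1 (pledges 60, payoff 49): dropping to 0 → total 170, payoff 109. Profitable deviation.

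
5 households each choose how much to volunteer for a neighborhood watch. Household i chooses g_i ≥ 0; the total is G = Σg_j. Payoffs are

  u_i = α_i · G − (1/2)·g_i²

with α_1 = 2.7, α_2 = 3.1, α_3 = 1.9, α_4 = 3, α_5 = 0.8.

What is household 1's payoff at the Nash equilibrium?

27.405

Household i's FOC: ∂u_i/∂g_i = α_i − g_i = 0, so g_i* = α_i.
NE contributions = (2.7, 3.1, 1.9, 3, 0.8); G = 11.5.
u_1 = α_1·G − ½·(g_1)² = 2.7·11.5 − ½·2.7² = 27.405.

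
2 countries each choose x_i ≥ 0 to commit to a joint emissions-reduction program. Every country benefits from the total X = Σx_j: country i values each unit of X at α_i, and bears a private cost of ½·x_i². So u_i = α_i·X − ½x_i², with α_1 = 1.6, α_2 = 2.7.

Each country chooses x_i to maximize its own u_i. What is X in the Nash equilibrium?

Country i's FOC: ∂u_i/∂x_i = α_i − x_i = 0, so x_i* = α_i.
NE contributions = (1.6, 2.7); X = 4.3.

4.3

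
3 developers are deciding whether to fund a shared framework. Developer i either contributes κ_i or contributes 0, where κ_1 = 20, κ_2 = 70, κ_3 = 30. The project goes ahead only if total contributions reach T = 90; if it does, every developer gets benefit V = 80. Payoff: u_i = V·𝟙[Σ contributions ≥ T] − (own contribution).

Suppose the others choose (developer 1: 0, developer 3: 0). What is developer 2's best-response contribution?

Others' total = 0. Even contributing 70 gives 70 < 90: no benefit either way.
Best response: 0.

0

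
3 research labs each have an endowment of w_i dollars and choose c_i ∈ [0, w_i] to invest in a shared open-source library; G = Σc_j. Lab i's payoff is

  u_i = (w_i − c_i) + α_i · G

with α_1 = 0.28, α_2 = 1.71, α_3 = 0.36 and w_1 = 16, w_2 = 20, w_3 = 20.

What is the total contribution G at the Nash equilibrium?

∂u_i/∂c_i = α_i − 1, so lab i contributes w_i if α_i > 1, else 0.
α_i > 1 for i ∈ {2}; NE contributions (0, 20, 0), G = 20.

20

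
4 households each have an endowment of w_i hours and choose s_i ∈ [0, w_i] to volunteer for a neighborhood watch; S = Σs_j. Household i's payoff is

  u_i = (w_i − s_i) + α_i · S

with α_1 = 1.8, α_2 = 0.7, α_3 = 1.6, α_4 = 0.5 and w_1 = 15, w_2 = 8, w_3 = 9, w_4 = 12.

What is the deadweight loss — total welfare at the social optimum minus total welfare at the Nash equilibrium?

∂u_i/∂s_i = α_i − 1, so household i contributes w_i if α_i > 1, else 0.
α_i > 1 for i ∈ {1, 3}; NE contributions (15, 0, 9, 0), S = 24.
W^NE = Σw_i − S^NE + (Σα_i)·S^NE = 44 + 3.6·24 = 130.4.
Planner: ∂(Σu_j)/∂s_i = Σα_j − 1 = 3.6 > 0, so everyone contributes w_i; S^SO = 44, W^SO = 44 + 3.6·44 = 202.4.
Deadweight loss = 72.

72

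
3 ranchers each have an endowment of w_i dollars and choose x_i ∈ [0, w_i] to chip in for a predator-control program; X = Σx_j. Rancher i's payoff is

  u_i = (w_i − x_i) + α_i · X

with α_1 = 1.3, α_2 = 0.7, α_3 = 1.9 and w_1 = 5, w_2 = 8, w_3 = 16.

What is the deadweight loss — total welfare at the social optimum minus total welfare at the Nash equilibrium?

23.2

∂u_i/∂x_i = α_i − 1, so rancher i contributes w_i if α_i > 1, else 0.
α_i > 1 for i ∈ {1, 3}; NE contributions (5, 0, 16), X = 21.
W^NE = Σw_i − X^NE + (Σα_i)·X^NE = 29 + 2.9·21 = 89.9.
Planner: ∂(Σu_j)/∂x_i = Σα_j − 1 = 2.9 > 0, so everyone contributes w_i; X^SO = 29, W^SO = 29 + 2.9·29 = 113.1.
Deadweight loss = 23.2.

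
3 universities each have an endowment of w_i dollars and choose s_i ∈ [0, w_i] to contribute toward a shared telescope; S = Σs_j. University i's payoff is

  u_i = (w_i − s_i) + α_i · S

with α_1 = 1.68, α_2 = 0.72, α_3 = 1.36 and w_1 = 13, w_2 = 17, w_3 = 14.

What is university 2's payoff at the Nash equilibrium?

∂u_i/∂s_i = α_i − 1, so university i contributes w_i if α_i > 1, else 0.
α_i > 1 for i ∈ {1, 3}; NE contributions (13, 0, 14), S = 27.
u_2 = (17 − 0) + 0.72·27 = 36.44.

36.44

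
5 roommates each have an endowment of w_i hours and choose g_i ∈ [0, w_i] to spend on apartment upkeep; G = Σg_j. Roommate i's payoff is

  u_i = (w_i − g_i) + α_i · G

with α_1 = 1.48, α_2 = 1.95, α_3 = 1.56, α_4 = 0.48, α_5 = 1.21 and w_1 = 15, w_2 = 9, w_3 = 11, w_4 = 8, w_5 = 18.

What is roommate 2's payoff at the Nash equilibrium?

∂u_i/∂g_i = α_i − 1, so roommate i contributes w_i if α_i > 1, else 0.
α_i > 1 for i ∈ {1, 2, 3, 5}; NE contributions (15, 9, 11, 0, 18), G = 53.
u_2 = (9 − 9) + 1.95·53 = 103.35.

103.35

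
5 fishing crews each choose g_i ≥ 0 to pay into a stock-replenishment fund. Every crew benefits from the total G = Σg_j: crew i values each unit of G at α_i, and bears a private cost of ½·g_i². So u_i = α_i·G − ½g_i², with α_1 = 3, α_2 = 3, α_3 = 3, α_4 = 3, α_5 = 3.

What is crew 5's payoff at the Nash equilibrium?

Crew i's FOC: ∂u_i/∂g_i = α_i − g_i = 0, so g_i* = α_i.
NE contributions = (3, 3, 3, 3, 3); G = 15.
u_5 = α_5·G − ½·(g_5)² = 3·15 − ½·3² = 40.5.

40.5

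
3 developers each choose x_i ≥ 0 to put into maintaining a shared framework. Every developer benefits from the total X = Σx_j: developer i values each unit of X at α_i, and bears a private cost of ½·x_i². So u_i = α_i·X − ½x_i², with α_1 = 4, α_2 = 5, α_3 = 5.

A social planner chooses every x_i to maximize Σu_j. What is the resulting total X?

42

Planner FOC: ∂(Σu_j)/∂x_i = (Σα_j) − x_i = 0, so x_i^SO = Σα_j = 14 for every i; X^SO = 42.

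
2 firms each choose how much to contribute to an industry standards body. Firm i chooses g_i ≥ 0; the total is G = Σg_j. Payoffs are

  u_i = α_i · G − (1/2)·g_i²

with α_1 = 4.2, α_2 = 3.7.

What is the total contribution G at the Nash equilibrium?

Firm i's FOC: ∂u_i/∂g_i = α_i − g_i = 0, so g_i* = α_i.
NE contributions = (4.2, 3.7); G = 7.9.

7.9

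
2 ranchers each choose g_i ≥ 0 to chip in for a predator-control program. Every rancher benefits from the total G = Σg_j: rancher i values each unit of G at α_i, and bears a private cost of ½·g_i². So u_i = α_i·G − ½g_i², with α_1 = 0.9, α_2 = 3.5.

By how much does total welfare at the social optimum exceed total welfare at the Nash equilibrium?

6.53

Rancher i's FOC: ∂u_i/∂g_i = α_i − g_i = 0, so g_i* = α_i.
NE contributions = (0.9, 3.5); G = 4.4.
W^NE = (Σα)·G − ½Σα_i² = 4.4² − ½·13.06 = 12.83.
Planner sets g_i = Σα_j = 4.4 for every i, so G^SO = 2·4.4 = 8.8.
W^SO = (Σα)·G^SO − ½·2·(Σα)² = (2/2)·4.4² = 19.36.
Deadweight loss = W^SO − W^NE = 6.53.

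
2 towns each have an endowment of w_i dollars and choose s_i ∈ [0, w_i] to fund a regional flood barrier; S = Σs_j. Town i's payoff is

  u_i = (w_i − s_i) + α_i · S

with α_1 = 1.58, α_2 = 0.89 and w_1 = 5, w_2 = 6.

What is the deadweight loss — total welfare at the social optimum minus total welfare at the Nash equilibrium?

8.82

∂u_i/∂s_i = α_i − 1, so town i contributes w_i if α_i > 1, else 0.
α_i > 1 for i ∈ {1}; NE contributions (5, 0), S = 5.
W^NE = Σw_i − S^NE + (Σα_i)·S^NE = 11 + 1.47·5 = 18.35.
Planner: ∂(Σu_j)/∂s_i = Σα_j − 1 = 1.47 > 0, so everyone contributes w_i; S^SO = 11, W^SO = 11 + 1.47·11 = 27.17.
Deadweight loss = 8.82.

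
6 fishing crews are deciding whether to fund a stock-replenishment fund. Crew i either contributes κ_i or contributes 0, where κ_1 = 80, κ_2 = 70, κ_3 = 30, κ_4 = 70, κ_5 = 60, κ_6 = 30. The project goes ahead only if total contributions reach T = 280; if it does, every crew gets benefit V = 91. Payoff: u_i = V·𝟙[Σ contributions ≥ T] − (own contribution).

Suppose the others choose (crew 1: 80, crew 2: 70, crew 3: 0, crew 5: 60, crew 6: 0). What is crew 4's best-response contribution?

Others' total = 210. Contributing 70 brings total to 280 ≥ 280: gain V − κ_4 = 21.
Best response: 70.

70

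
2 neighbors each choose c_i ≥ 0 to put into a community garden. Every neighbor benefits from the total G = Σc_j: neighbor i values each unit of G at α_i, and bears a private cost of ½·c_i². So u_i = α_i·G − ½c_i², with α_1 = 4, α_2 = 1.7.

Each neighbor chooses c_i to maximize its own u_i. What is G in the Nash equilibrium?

Neighbor i's FOC: ∂u_i/∂c_i = α_i − c_i = 0, so c_i* = α_i.
NE contributions = (4, 1.7); G = 5.7.

5.7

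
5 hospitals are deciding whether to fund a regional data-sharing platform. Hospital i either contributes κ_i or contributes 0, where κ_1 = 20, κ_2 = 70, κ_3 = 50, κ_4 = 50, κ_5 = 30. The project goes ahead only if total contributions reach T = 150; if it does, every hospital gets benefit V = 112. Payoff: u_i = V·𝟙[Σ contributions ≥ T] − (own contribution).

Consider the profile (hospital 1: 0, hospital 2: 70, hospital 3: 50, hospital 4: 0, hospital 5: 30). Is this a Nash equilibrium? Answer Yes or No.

Yes

Total = 150 ≥ 150: provided.
Hospital 1 (pledges 0, payoff 112): pledging 20 → total 170, payoff 92. No gain.
Hospital 2 (pledges 70, payoff 42): dropping to 0 → total 80, payoff 0. No gain.
Hospital 3 (pledges 50, payoff 62): dropping to 0 → total 100, payoff 0. No gain.
Hospital 4 (pledges 0, payoff 112): pledging 50 → total 200, payoff 62. No gain.
Hospital 5 (pledges 30, payoff 82): dropping to 0 → total 120, payoff 0. No gain.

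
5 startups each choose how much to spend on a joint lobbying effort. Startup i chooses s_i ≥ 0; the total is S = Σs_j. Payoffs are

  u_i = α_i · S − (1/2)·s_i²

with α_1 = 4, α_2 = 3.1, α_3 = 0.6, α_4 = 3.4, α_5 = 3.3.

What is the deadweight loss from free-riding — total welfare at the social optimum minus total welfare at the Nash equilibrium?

335.25

Startup i's FOC: ∂u_i/∂s_i = α_i − s_i = 0, so s_i* = α_i.
NE contributions = (4, 3.1, 0.6, 3.4, 3.3); S = 14.4.
W^NE = (Σα)·S − ½Σα_i² = 14.4² − ½·48.42 = 183.15.
Planner sets s_i = Σα_j = 14.4 for every i, so S^SO = 5·14.4 = 72.
W^SO = (Σα)·S^SO − ½·5·(Σα)² = (5/2)·14.4² = 518.4.
Deadweight loss = W^SO − W^NE = 335.25.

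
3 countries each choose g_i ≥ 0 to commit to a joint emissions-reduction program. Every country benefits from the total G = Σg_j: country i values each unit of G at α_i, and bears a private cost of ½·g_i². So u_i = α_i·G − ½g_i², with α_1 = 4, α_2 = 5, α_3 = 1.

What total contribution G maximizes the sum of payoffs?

Planner FOC: ∂(Σu_j)/∂g_i = (Σα_j) − g_i = 0, so g_i^SO = Σα_j = 10 for every i; G^SO = 30.

30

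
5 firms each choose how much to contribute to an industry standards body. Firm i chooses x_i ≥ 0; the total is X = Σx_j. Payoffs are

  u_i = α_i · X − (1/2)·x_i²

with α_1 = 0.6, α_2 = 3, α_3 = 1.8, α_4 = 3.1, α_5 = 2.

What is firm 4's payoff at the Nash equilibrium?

Firm i's FOC: ∂u_i/∂x_i = α_i − x_i = 0, so x_i* = α_i.
NE contributions = (0.6, 3, 1.8, 3.1, 2); X = 10.5.
u_4 = α_4·X − ½·(x_4)² = 3.1·10.5 − ½·3.1² = 27.745.

27.745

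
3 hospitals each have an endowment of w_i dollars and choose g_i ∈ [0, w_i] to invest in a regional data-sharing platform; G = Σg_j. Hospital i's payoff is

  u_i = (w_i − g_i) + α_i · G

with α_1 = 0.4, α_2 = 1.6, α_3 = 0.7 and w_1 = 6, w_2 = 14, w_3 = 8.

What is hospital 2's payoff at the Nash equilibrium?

22.4

∂u_i/∂g_i = α_i − 1, so hospital i contributes w_i if α_i > 1, else 0.
α_i > 1 for i ∈ {2}; NE contributions (0, 14, 0), G = 14.
u_2 = (14 − 14) + 1.6·14 = 22.4.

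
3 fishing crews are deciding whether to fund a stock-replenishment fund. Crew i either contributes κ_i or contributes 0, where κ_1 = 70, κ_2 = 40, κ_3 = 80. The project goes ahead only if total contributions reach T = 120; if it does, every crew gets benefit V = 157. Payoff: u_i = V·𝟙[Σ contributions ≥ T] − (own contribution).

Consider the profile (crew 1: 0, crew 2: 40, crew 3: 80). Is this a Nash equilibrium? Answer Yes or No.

Yes

Total = 120 ≥ 120: provided.
Crew 1 (pledges 0, payoff 157): pledging 70 → total 190, payoff 87. No gain.
Crew 2 (pledges 40, payoff 117): dropping to 0 → total 80, payoff 0. No gain.
Crew 3 (pledges 80, payoff 77): dropping to 0 → total 40, payoff 0. No gain.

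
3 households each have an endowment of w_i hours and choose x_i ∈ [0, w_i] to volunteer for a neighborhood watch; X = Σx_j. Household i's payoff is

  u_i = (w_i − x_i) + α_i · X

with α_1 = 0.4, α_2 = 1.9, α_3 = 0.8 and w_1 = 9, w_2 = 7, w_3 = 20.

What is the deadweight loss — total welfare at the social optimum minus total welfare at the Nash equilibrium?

60.9

∂u_i/∂x_i = α_i − 1, so household i contributes w_i if α_i > 1, else 0.
α_i > 1 for i ∈ {2}; NE contributions (0, 7, 0), X = 7.
W^NE = Σw_i − X^NE + (Σα_i)·X^NE = 36 + 2.1·7 = 50.7.
Planner: ∂(Σu_j)/∂x_i = Σα_j − 1 = 2.1 > 0, so everyone contributes w_i; X^SO = 36, W^SO = 36 + 2.1·36 = 111.6.
Deadweight loss = 60.9.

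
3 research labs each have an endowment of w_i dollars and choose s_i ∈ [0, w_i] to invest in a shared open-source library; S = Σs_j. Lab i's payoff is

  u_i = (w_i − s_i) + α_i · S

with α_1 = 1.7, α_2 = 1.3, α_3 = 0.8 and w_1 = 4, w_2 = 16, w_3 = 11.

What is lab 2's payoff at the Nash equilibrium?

∂u_i/∂s_i = α_i − 1, so lab i contributes w_i if α_i > 1, else 0.
α_i > 1 for i ∈ {1, 2}; NE contributions (4, 16, 0), S = 20.
u_2 = (16 − 16) + 1.3·20 = 26.

26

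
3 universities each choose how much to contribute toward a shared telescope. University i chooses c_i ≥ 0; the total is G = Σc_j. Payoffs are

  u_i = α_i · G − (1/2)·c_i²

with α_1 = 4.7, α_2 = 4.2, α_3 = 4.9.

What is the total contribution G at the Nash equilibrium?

University i's FOC: ∂u_i/∂c_i = α_i − c_i = 0, so c_i* = α_i.
NE contributions = (4.7, 4.2, 4.9); G = 13.8.

13.8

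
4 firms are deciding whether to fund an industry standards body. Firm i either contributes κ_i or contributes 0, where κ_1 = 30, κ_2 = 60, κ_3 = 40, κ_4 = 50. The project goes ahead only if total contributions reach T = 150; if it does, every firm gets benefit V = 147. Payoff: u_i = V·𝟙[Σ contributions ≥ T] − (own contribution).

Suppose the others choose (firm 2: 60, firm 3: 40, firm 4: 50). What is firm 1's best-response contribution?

0

Others' total = 150 ≥ 150; contributing adds cost 30 for no extra benefit.
Best response: 0.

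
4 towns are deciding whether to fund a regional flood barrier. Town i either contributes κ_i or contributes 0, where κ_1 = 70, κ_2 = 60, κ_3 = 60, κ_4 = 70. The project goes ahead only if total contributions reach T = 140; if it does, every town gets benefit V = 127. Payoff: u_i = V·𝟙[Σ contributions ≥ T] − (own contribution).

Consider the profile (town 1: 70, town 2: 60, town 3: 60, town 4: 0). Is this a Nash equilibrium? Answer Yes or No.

Yes

Total = 190 ≥ 140: provided.
Town 1 (pledges 70, payoff 57): dropping to 0 → total 120, payoff 0. No gain.
Town 2 (pledges 60, payoff 67): dropping to 0 → total 130, payoff 0. No gain.
Town 3 (pledges 60, payoff 67): dropping to 0 → total 130, payoff 0. No gain.
Town 4 (pledges 0, payoff 127): pledging 70 → total 260, payoff 57. No gain.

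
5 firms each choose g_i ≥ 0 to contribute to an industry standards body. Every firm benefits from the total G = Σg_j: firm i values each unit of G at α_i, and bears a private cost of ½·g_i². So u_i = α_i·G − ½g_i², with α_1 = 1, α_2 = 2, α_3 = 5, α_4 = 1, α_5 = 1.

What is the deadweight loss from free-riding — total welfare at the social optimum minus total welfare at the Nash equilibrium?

166

Firm i's FOC: ∂u_i/∂g_i = α_i − g_i = 0, so g_i* = α_i.
NE contributions = (1, 2, 5, 1, 1); G = 10.
W^NE = (Σα)·G − ½Σα_i² = 10² − ½·32 = 84.
Planner sets g_i = Σα_j = 10 for every i, so G^SO = 5·10 = 50.
W^SO = (Σα)·G^SO − ½·5·(Σα)² = (5/2)·10² = 250.
Deadweight loss = W^SO − W^NE = 166.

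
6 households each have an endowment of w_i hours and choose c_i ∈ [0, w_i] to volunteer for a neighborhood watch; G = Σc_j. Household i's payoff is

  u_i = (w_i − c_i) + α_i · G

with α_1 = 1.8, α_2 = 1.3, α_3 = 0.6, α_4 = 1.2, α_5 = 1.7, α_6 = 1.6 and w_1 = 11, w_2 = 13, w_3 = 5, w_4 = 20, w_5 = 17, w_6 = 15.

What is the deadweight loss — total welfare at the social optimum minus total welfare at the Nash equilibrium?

36

∂u_i/∂c_i = α_i − 1, so household i contributes w_i if α_i > 1, else 0.
α_i > 1 for i ∈ {1, 2, 4, 5, 6}; NE contributions (11, 13, 0, 20, 17, 15), G = 76.
W^NE = Σw_i − G^NE + (Σα_i)·G^NE = 81 + 7.2·76 = 628.2.
Planner: ∂(Σu_j)/∂c_i = Σα_j − 1 = 7.2 > 0, so everyone contributes w_i; G^SO = 81, W^SO = 81 + 7.2·81 = 664.2.
Deadweight loss = 36.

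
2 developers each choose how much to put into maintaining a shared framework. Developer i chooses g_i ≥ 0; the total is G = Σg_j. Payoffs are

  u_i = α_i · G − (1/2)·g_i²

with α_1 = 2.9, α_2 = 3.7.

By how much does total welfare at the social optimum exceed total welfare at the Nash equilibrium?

Developer i's FOC: ∂u_i/∂g_i = α_i − g_i = 0, so g_i* = α_i.
NE contributions = (2.9, 3.7); G = 6.6.
W^NE = (Σα)·G − ½Σα_i² = 6.6² − ½·22.1 = 32.51.
Planner sets g_i = Σα_j = 6.6 for every i, so G^SO = 2·6.6 = 13.2.
W^SO = (Σα)·G^SO − ½·2·(Σα)² = (2/2)·6.6² = 43.56.
Deadweight loss = W^SO − W^NE = 11.05.

11.05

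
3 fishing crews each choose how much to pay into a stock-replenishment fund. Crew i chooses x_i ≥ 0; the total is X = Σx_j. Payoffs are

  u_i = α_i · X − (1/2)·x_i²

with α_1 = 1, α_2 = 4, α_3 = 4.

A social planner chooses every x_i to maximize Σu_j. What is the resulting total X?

27

Planner FOC: ∂(Σu_j)/∂x_i = (Σα_j) − x_i = 0, so x_i^SO = Σα_j = 9 for every i; X^SO = 27.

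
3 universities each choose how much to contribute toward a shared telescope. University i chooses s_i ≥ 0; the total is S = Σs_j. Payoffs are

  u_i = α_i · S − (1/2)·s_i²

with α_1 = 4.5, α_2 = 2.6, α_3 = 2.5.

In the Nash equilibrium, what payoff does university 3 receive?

20.875

University i's FOC: ∂u_i/∂s_i = α_i − s_i = 0, so s_i* = α_i.
NE contributions = (4.5, 2.6, 2.5); S = 9.6.
u_3 = α_3·S − ½·(s_3)² = 2.5·9.6 − ½·2.5² = 20.875.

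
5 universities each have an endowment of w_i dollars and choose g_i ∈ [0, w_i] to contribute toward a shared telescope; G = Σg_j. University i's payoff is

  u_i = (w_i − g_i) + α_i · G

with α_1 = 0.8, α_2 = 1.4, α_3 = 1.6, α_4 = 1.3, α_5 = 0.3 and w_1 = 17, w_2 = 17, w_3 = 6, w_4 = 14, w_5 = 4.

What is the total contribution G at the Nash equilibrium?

∂u_i/∂g_i = α_i − 1, so university i contributes w_i if α_i > 1, else 0.
α_i > 1 for i ∈ {2, 3, 4}; NE contributions (0, 17, 6, 14, 0), G = 37.

37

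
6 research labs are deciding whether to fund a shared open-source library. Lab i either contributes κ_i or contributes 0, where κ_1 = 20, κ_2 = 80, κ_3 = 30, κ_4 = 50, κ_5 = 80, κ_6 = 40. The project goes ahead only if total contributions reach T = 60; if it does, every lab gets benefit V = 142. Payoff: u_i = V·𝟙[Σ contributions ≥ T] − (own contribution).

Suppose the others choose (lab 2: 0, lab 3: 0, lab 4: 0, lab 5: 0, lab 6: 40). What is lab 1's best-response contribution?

Others' total = 40. Contributing 20 brings total to 60 ≥ 60: gain V − κ_1 = 122.
Best response: 20.

20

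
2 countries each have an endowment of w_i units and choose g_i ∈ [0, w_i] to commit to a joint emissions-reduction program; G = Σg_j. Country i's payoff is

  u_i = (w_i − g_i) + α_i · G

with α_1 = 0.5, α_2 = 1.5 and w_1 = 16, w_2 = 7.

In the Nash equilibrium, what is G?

∂u_i/∂g_i = α_i − 1, so country i contributes w_i if α_i > 1, else 0.
α_i > 1 for i ∈ {2}; NE contributions (0, 7), G = 7.

7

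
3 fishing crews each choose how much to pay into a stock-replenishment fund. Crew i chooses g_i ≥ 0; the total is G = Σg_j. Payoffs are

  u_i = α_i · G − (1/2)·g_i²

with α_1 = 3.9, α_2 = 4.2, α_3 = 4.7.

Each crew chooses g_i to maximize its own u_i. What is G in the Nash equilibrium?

12.8

Crew i's FOC: ∂u_i/∂g_i = α_i − g_i = 0, so g_i* = α_i.
NE contributions = (3.9, 4.2, 4.7); G = 12.8.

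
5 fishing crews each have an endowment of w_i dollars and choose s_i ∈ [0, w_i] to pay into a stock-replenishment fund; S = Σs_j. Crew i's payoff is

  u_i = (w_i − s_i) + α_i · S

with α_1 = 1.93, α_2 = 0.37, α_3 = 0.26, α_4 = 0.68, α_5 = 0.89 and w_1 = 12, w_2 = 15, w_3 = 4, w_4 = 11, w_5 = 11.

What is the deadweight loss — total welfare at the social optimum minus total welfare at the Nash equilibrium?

∂u_i/∂s_i = α_i − 1, so crew i contributes w_i if α_i > 1, else 0.
α_i > 1 for i ∈ {1}; NE contributions (12, 0, 0, 0, 0), S = 12.
W^NE = Σw_i − S^NE + (Σα_i)·S^NE = 53 + 3.13·12 = 90.56.
Planner: ∂(Σu_j)/∂s_i = Σα_j − 1 = 3.13 > 0, so everyone contributes w_i; S^SO = 53, W^SO = 53 + 3.13·53 = 218.89.
Deadweight loss = 128.33.

128.33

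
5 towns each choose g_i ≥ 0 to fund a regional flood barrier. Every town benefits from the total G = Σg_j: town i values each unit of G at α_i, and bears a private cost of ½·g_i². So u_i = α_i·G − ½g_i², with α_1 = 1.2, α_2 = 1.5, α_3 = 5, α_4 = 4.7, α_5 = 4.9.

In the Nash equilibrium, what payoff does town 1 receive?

20.04

Town i's FOC: ∂u_i/∂g_i = α_i − g_i = 0, so g_i* = α_i.
NE contributions = (1.2, 1.5, 5, 4.7, 4.9); G = 17.3.
u_1 = α_1·G − ½·(g_1)² = 1.2·17.3 − ½·1.2² = 20.04.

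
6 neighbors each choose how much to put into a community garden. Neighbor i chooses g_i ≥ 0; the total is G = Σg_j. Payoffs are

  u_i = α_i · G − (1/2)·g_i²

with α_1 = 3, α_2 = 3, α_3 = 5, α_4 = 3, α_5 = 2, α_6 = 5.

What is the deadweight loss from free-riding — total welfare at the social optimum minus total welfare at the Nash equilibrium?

922.5

Neighbor i's FOC: ∂u_i/∂g_i = α_i − g_i = 0, so g_i* = α_i.
NE contributions = (3, 3, 5, 3, 2, 5); G = 21.
W^NE = (Σα)·G − ½Σα_i² = 21² − ½·81 = 400.5.
Planner sets g_i = Σα_j = 21 for every i, so G^SO = 6·21 = 126.
W^SO = (Σα)·G^SO − ½·6·(Σα)² = (6/2)·21² = 1323.
Deadweight loss = W^SO − W^NE = 922.5.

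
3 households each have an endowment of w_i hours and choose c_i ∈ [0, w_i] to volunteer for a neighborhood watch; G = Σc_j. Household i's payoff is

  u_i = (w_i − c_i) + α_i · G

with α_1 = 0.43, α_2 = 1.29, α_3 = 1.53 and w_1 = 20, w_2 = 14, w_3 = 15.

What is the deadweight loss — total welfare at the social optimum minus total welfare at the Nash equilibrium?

45

∂u_i/∂c_i = α_i − 1, so household i contributes w_i if α_i > 1, else 0.
α_i > 1 for i ∈ {2, 3}; NE contributions (0, 14, 15), G = 29.
W^NE = Σw_i − G^NE + (Σα_i)·G^NE = 49 + 2.25·29 = 114.25.
Planner: ∂(Σu_j)/∂c_i = Σα_j − 1 = 2.25 > 0, so everyone contributes w_i; G^SO = 49, W^SO = 49 + 2.25·49 = 159.25.
Deadweight loss = 45.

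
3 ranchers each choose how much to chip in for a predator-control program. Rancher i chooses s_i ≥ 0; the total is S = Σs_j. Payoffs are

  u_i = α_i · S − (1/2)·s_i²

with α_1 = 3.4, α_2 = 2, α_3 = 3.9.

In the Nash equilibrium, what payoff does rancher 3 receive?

Rancher i's FOC: ∂u_i/∂s_i = α_i − s_i = 0, so s_i* = α_i.
NE contributions = (3.4, 2, 3.9); S = 9.3.
u_3 = α_3·S − ½·(s_3)² = 3.9·9.3 − ½·3.9² = 28.665.

28.665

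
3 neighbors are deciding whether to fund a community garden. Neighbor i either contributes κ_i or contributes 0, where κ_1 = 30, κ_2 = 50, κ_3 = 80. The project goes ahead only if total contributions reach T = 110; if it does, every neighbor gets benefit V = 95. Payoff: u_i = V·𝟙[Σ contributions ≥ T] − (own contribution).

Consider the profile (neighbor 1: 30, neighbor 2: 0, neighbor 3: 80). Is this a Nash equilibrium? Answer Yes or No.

Total = 110 ≥ 110: provided.
Neighbor 1 (pledges 30, payoff 65): dropping to 0 → total 80, payoff 0. No gain.
Neighbor 2 (pledges 0, payoff 95): pledging 50 → total 160, payoff 45. No gain.
Neighbor 3 (pledges 80, payoff 15): dropping to 0 → total 30, payoff 0. No gain.

Yes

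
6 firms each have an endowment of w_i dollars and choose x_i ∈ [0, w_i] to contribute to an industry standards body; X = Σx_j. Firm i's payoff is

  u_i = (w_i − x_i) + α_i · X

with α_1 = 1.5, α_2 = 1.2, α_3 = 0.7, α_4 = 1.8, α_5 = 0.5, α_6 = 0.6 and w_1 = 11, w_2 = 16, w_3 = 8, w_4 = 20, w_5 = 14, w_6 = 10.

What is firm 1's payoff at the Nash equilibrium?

70.5

∂u_i/∂x_i = α_i − 1, so firm i contributes w_i if α_i > 1, else 0.
α_i > 1 for i ∈ {1, 2, 4}; NE contributions (11, 16, 0, 20, 0, 0), X = 47.
u_1 = (11 − 11) + 1.5·47 = 70.5.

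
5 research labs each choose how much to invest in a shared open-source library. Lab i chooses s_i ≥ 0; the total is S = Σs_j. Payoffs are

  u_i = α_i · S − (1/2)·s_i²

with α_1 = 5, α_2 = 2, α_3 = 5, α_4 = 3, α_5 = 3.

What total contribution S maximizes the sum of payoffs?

90

Planner FOC: ∂(Σu_j)/∂s_i = (Σα_j) − s_i = 0, so s_i^SO = Σα_j = 18 for every i; S^SO = 90.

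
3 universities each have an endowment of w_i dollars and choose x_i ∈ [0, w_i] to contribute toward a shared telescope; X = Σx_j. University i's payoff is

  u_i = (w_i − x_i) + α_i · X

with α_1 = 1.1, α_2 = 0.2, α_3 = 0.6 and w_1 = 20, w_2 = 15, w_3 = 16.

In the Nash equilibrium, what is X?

∂u_i/∂x_i = α_i − 1, so university i contributes w_i if α_i > 1, else 0.
α_i > 1 for i ∈ {1}; NE contributions (20, 0, 0), X = 20.

20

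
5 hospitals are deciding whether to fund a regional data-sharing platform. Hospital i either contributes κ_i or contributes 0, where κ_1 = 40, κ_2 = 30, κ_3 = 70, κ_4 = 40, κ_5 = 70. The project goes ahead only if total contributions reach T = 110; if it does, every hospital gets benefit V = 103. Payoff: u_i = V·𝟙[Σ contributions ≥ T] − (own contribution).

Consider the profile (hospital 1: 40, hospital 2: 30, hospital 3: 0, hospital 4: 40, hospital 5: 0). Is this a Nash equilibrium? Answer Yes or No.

Yes

Total = 110 ≥ 110: provided.
Hospital 1 (pledges 40, payoff 63): dropping to 0 → total 70, payoff 0. No gain.
Hospital 2 (pledges 30, payoff 73): dropping to 0 → total 80, payoff 0. No gain.
Hospital 3 (pledges 0, payoff 103): pledging 70 → total 180, payoff 33. No gain.
Hospital 4 (pledges 40, payoff 63): dropping to 0 → total 70, payoff 0. No gain.
Hospital 5 (pledges 0, payoff 103): pledging 70 → total 180, payoff 33. No gain.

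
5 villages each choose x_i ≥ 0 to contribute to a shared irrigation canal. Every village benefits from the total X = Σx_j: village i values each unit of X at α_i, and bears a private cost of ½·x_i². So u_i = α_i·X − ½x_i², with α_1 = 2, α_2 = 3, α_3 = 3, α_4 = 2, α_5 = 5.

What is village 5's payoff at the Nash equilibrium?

62.5

Village i's FOC: ∂u_i/∂x_i = α_i − x_i = 0, so x_i* = α_i.
NE contributions = (2, 3, 3, 2, 5); X = 15.
u_5 = α_5·X − ½·(x_5)² = 5·15 − ½·5² = 62.5.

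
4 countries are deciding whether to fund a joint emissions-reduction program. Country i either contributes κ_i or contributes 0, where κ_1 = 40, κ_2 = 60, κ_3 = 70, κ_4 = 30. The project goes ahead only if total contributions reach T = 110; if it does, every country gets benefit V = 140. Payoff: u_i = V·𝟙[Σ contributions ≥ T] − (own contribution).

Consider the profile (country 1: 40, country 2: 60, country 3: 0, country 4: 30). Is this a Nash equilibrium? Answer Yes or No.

Yes

Total = 130 ≥ 110: provided.
Country 1 (pledges 40, payoff 100): dropping to 0 → total 90, payoff 0. No gain.
Country 2 (pledges 60, payoff 80): dropping to 0 → total 70, payoff 0. No gain.
Country 3 (pledges 0, payoff 140): pledging 70 → total 200, payoff 70. No gain.
Country 4 (pledges 30, payoff 110): dropping to 0 → total 100, payoff 0. No gain.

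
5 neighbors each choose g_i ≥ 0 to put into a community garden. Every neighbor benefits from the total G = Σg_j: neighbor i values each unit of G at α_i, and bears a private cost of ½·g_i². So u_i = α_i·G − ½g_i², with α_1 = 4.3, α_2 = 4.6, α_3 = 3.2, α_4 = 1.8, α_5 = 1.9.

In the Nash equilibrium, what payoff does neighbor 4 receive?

Neighbor i's FOC: ∂u_i/∂g_i = α_i − g_i = 0, so g_i* = α_i.
NE contributions = (4.3, 4.6, 3.2, 1.8, 1.9); G = 15.8.
u_4 = α_4·G − ½·(g_4)² = 1.8·15.8 − ½·1.8² = 26.82.

26.82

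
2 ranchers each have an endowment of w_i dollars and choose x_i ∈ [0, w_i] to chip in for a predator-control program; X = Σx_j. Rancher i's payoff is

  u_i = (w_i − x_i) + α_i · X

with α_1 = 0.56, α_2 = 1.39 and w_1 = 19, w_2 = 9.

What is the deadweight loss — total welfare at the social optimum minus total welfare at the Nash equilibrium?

∂u_i/∂x_i = α_i − 1, so rancher i contributes w_i if α_i > 1, else 0.
α_i > 1 for i ∈ {2}; NE contributions (0, 9), X = 9.
W^NE = Σw_i − X^NE + (Σα_i)·X^NE = 28 + 0.95·9 = 36.55.
Planner: ∂(Σu_j)/∂x_i = Σα_j − 1 = 0.95 > 0, so everyone contributes w_i; X^SO = 28, W^SO = 28 + 0.95·28 = 54.6.
Deadweight loss = 18.05.

18.05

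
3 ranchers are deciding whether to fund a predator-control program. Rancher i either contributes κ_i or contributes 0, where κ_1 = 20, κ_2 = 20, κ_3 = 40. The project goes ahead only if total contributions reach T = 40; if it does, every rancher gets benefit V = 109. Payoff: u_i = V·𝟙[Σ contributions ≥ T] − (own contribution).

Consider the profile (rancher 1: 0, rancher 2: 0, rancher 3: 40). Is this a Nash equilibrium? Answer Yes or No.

Total = 40 ≥ 40: provided.
Rancher 1 (pledges 0, payoff 109): pledging 20 → total 60, payoff 89. No gain.
Rancher 2 (pledges 0, payoff 109): pledging 20 → total 60, payoff 89. No gain.
Rancher 3 (pledges 40, payoff 69): dropping to 0 → total 0, payoff 0. No gain.

Yes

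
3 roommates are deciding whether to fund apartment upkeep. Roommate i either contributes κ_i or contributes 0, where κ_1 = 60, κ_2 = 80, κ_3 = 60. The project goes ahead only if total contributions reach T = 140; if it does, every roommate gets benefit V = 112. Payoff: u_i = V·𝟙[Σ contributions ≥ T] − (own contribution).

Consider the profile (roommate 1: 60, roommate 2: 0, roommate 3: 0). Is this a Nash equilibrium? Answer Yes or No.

Total = 60 < 140: not provided.
Roommate 1 (pledges 60, payoff -60): dropping to 0 → total 0, payoff 0. Profitable deviation.

No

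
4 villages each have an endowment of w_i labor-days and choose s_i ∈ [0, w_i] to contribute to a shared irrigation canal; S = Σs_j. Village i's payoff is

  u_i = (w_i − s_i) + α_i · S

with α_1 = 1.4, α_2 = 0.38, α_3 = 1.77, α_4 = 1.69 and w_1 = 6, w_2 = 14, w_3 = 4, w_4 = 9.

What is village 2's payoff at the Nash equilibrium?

∂u_i/∂s_i = α_i − 1, so village i contributes w_i if α_i > 1, else 0.
α_i > 1 for i ∈ {1, 3, 4}; NE contributions (6, 0, 4, 9), S = 19.
u_2 = (14 − 0) + 0.38·19 = 21.22.

21.22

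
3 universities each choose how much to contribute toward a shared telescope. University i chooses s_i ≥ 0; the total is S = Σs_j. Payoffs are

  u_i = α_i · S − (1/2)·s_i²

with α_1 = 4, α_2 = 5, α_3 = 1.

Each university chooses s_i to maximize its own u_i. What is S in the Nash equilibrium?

University i's FOC: ∂u_i/∂s_i = α_i − s_i = 0, so s_i* = α_i.
NE contributions = (4, 5, 1); S = 10.

10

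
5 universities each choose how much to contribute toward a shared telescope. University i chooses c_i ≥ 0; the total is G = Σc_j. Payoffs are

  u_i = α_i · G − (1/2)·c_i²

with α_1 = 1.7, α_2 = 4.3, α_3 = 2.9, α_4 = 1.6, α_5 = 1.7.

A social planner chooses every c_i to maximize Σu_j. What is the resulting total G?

Planner FOC: ∂(Σu_j)/∂c_i = (Σα_j) − c_i = 0, so c_i^SO = Σα_j = 12.2 for every i; G^SO = 61.

61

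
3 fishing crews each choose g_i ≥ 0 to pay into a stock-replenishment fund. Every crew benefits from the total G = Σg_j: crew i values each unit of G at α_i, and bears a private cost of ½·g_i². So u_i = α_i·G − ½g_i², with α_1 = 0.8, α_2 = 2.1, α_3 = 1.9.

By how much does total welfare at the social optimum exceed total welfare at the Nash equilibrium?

Crew i's FOC: ∂u_i/∂g_i = α_i − g_i = 0, so g_i* = α_i.
NE contributions = (0.8, 2.1, 1.9); G = 4.8.
W^NE = (Σα)·G − ½Σα_i² = 4.8² − ½·8.66 = 18.71.
Planner sets g_i = Σα_j = 4.8 for every i, so G^SO = 3·4.8 = 14.4.
W^SO = (Σα)·G^SO − ½·3·(Σα)² = (3/2)·4.8² = 34.56.
Deadweight loss = W^SO − W^NE = 15.85.

15.85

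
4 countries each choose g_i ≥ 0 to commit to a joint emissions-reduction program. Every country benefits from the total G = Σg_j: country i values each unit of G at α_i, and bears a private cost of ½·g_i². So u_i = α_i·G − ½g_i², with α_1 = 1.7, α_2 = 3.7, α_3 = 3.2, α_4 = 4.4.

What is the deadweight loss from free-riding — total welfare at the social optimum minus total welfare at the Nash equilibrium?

Country i's FOC: ∂u_i/∂g_i = α_i − g_i = 0, so g_i* = α_i.
NE contributions = (1.7, 3.7, 3.2, 4.4); G = 13.
W^NE = (Σα)·G − ½Σα_i² = 13² − ½·46.18 = 145.91.
Planner sets g_i = Σα_j = 13 for every i, so G^SO = 4·13 = 52.
W^SO = (Σα)·G^SO − ½·4·(Σα)² = (4/2)·13² = 338.
Deadweight loss = W^SO − W^NE = 192.09.

192.09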